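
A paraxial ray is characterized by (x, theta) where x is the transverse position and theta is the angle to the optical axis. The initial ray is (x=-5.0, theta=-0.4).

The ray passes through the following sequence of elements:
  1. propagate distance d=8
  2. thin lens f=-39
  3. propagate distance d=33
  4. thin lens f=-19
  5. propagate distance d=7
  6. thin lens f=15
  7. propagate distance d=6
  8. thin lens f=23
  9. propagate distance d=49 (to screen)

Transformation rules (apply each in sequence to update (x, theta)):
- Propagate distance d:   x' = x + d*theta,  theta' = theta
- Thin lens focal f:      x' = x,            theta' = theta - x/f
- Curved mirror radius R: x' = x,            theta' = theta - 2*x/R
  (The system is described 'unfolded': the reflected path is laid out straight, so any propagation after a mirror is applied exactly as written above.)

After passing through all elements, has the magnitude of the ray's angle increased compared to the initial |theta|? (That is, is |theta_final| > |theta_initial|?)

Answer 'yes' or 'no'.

Answer: yes

Derivation:
Initial: x=-5.0000 theta=-0.4000
After 1 (propagate distance d=8): x=-8.2000 theta=-0.4000
After 2 (thin lens f=-39): x=-8.2000 theta=-119/195 (≈-0.6103)
After 3 (propagate distance d=33): x=-1842/65 (≈-28.3385) theta=-119/195 (≈-0.6103)
After 4 (thin lens f=-19): x=-1842/65 (≈-28.3385) theta=-599/285 (≈-2.1018)
After 5 (propagate distance d=7): x=-159503/3705 (≈-43.0507) theta=-599/285 (≈-2.1018)
After 6 (thin lens f=15): x=-159503/3705 (≈-43.0507) theta=42698/55575 (≈0.7683)
After 7 (propagate distance d=6): x=-237373/6175 (≈-38.4410) theta=42698/55575 (≈0.7683)
After 8 (thin lens f=23): x=-237373/6175 (≈-38.4410) theta=3118411/1278225 (≈2.4396)
After 9 (propagate distance d=49 (to screen)): x=103665928/1278225 (≈81.1015) theta=3118411/1278225 (≈2.4396)
|theta_initial|=0.4000 |theta_final|=3118411/1278225 (≈2.4396) -> increased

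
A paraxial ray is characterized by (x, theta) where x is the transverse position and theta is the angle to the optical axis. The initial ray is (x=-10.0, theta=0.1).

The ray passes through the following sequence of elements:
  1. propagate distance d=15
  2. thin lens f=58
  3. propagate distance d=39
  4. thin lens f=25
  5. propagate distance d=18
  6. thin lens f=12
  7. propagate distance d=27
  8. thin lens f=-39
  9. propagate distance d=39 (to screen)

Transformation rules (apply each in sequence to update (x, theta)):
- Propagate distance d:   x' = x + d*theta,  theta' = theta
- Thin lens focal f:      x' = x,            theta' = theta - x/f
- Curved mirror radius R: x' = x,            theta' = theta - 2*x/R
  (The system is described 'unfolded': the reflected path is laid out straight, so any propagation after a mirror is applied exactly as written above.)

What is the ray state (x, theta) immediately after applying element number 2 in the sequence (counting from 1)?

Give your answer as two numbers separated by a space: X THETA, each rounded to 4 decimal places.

Initial: x=-10.0000 theta=0.1000
After 1 (propagate distance d=15): x=-8.5000 theta=0.1000
After 2 (thin lens f=58): x=-8.5000 theta=143/580 (≈0.2466)
Rounded to 4 decimal places: x = -8.5000, theta = 0.2466

Answer: -8.5000 0.2466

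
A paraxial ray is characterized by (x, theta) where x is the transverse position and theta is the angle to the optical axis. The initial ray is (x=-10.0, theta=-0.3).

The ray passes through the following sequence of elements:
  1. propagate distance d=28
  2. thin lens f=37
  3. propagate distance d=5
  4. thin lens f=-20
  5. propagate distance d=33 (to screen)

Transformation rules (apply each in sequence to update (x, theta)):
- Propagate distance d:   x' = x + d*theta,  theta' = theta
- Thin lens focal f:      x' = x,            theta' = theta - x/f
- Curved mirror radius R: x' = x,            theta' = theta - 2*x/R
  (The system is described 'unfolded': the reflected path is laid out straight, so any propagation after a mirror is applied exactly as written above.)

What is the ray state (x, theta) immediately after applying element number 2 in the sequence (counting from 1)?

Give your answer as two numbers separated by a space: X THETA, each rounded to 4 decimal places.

Answer: -18.4000 0.1973

Derivation:
Initial: x=-10.0000 theta=-0.3000
After 1 (propagate distance d=28): x=-18.4000 theta=-0.3000
After 2 (thin lens f=37): x=-18.4000 theta=73/370 (≈0.1973)
Rounded to 4 decimal places: x = -18.4000, theta = 0.1973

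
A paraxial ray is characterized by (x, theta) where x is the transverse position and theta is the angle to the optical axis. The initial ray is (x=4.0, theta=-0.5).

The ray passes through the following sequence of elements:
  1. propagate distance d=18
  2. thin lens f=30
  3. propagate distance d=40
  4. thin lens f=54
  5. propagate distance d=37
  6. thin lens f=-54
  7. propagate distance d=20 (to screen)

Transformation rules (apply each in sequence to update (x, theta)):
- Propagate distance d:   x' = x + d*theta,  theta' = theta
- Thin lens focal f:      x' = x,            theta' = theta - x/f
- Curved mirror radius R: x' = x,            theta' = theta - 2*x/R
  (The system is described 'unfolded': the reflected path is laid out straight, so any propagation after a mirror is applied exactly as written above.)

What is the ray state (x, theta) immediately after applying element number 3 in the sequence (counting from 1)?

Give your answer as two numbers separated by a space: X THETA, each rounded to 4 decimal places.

Initial: x=4.0000 theta=-0.5000
After 1 (propagate distance d=18): x=-5.0000 theta=-0.5000
After 2 (thin lens f=30): x=-5.0000 theta=-1/3 (≈-0.3333)
After 3 (propagate distance d=40): x=-55/3 (≈-18.3333) theta=-1/3 (≈-0.3333)
Rounded to 4 decimal places: x = -18.3333, theta = -0.3333

Answer: -18.3333 -0.3333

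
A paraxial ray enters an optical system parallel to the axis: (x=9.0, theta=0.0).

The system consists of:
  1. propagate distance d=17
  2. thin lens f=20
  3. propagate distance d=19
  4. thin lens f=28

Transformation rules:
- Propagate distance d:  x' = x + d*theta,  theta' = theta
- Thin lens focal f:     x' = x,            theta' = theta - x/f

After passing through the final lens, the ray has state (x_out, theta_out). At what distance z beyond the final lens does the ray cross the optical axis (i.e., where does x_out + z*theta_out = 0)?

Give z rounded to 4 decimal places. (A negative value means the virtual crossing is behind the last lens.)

Answer: 0.9655

Derivation:
Initial: x=9.0000 theta=0.0000
After 1 (propagate distance d=17): x=9.0000 theta=0.0000
After 2 (thin lens f=20): x=9.0000 theta=-0.4500
After 3 (propagate distance d=19): x=0.4500 theta=-0.4500
After 4 (thin lens f=28): x=0.4500 theta=-261/560 (≈-0.4661)
z_focus = -x_out/theta_out = -(0.4500)/(-261/560) = 28/29 ≈ 0.9655
Rounded to 4 decimal places: z = 0.9655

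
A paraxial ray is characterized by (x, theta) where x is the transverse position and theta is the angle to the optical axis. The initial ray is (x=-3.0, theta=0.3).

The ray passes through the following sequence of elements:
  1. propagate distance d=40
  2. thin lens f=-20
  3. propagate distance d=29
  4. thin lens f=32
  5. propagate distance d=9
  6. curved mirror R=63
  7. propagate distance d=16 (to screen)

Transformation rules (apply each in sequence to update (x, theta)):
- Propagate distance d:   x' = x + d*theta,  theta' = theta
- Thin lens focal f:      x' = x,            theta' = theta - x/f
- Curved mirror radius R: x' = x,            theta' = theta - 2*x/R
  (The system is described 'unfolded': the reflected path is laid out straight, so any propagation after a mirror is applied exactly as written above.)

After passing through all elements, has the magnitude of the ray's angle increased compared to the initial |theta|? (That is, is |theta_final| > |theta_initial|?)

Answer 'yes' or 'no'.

Answer: yes

Derivation:
Initial: x=-3.0000 theta=0.3000
After 1 (propagate distance d=40): x=9.0000 theta=0.3000
After 2 (thin lens f=-20): x=9.0000 theta=0.7500
After 3 (propagate distance d=29): x=30.7500 theta=0.7500
After 4 (thin lens f=32): x=30.7500 theta=-27/128 (≈-0.2109)
After 5 (propagate distance d=9): x=3693/128 (≈28.8516) theta=-27/128 (≈-0.2109)
After 6 (curved mirror R=63): x=3693/128 (≈28.8516) theta=-3029/2688 (≈-1.1269)
After 7 (propagate distance d=16 (to screen)): x=29089/2688 (≈10.8218) theta=-3029/2688 (≈-1.1269)
|theta_initial|=0.3000 |theta_final|=3029/2688 (≈1.1269) -> increased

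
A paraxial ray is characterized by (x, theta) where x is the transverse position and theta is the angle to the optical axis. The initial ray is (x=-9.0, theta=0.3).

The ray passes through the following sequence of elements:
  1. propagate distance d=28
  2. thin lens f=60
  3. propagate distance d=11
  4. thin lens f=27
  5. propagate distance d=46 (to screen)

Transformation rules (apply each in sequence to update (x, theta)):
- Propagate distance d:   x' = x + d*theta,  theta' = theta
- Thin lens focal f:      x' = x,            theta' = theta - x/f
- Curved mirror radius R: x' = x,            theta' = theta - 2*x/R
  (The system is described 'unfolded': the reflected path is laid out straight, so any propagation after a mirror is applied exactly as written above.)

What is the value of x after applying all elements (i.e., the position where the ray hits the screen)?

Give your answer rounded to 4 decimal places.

Answer: 12.2826

Derivation:
Initial: x=-9.0000 theta=0.3000
After 1 (propagate distance d=28): x=-0.6000 theta=0.3000
After 2 (thin lens f=60): x=-0.6000 theta=0.3100
After 3 (propagate distance d=11): x=2.8100 theta=0.3100
After 4 (thin lens f=27): x=2.8100 theta=139/675 (≈0.2059)
After 5 (propagate distance d=46 (to screen)): x=33163/2700 (≈12.2826) theta=139/675 (≈0.2059)
Rounded to 4 decimal places: x = 12.2826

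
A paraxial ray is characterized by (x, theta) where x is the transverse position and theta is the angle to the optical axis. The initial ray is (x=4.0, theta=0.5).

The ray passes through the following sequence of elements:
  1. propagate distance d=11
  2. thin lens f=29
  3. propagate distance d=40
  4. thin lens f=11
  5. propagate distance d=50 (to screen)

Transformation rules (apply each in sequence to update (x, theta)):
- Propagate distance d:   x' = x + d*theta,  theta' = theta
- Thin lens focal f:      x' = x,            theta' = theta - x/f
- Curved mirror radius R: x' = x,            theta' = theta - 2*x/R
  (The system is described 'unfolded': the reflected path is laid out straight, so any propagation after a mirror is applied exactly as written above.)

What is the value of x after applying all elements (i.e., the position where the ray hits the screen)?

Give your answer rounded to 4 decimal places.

Answer: -49.5125

Derivation:
Initial: x=4.0000 theta=0.5000
After 1 (propagate distance d=11): x=9.5000 theta=0.5000
After 2 (thin lens f=29): x=9.5000 theta=5/29 (≈0.1724)
After 3 (propagate distance d=40): x=951/58 (≈16.3966) theta=5/29 (≈0.1724)
After 4 (thin lens f=11): x=951/58 (≈16.3966) theta=-29/22 (≈-1.3182)
After 5 (propagate distance d=50 (to screen)): x=-31589/638 (≈-49.5125) theta=-29/22 (≈-1.3182)
Rounded to 4 decimal places: x = -49.5125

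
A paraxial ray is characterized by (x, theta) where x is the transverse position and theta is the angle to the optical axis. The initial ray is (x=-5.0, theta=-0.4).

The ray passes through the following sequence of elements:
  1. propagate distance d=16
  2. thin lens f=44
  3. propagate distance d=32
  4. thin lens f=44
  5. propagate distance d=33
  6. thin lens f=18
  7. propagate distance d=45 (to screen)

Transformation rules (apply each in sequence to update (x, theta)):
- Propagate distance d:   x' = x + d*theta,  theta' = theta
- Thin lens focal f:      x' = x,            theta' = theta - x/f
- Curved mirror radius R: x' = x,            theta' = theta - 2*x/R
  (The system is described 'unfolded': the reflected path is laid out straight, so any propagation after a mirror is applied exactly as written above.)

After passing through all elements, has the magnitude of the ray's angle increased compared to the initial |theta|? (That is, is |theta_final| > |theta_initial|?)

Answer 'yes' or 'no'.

Initial: x=-5.0000 theta=-0.4000
After 1 (propagate distance d=16): x=-11.4000 theta=-0.4000
After 2 (thin lens f=44): x=-11.4000 theta=-31/220 (≈-0.1409)
After 3 (propagate distance d=32): x=-175/11 (≈-15.9091) theta=-31/220 (≈-0.1409)
After 4 (thin lens f=44): x=-175/11 (≈-15.9091) theta=267/1210 (≈0.2207)
After 5 (propagate distance d=33): x=-949/110 (≈-8.6273) theta=267/1210 (≈0.2207)
After 6 (thin lens f=18): x=-949/110 (≈-8.6273) theta=3049/4356 (≈0.7000)
After 7 (propagate distance d=45 (to screen)): x=55347/2420 (≈22.8707) theta=3049/4356 (≈0.7000)
|theta_initial|=0.4000 |theta_final|=3049/4356 (≈0.7000) -> increased

Answer: yes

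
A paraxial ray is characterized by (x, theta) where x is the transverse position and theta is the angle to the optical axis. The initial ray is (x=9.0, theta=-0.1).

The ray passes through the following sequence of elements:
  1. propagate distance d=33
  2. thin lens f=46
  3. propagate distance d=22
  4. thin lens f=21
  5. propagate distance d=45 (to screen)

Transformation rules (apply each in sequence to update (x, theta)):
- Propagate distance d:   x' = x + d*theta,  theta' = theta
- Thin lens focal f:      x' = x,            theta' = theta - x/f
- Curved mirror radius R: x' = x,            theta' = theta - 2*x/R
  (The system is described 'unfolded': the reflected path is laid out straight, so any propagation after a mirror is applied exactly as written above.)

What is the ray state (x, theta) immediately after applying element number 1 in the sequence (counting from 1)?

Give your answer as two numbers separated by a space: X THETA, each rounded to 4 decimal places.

Initial: x=9.0000 theta=-0.1000
After 1 (propagate distance d=33): x=5.7000 theta=-0.1000
Rounded to 4 decimal places: x = 5.7000, theta = -0.1000

Answer: 5.7000 -0.1000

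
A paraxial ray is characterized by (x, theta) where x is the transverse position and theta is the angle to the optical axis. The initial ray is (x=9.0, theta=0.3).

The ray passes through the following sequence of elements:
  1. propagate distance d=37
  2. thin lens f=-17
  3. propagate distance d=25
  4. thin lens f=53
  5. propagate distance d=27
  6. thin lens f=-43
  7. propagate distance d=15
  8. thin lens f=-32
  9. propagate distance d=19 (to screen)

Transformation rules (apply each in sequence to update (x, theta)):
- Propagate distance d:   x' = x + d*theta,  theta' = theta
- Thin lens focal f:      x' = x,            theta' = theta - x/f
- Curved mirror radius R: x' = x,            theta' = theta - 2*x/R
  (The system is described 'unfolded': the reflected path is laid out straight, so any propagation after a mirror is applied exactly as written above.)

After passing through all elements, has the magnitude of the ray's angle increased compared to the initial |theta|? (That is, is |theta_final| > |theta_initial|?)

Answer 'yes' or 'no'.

Initial: x=9.0000 theta=0.3000
After 1 (propagate distance d=37): x=20.1000 theta=0.3000
After 2 (thin lens f=-17): x=20.1000 theta=126/85 (≈1.4824)
After 3 (propagate distance d=25): x=9717/170 (≈57.1588) theta=126/85 (≈1.4824)
After 4 (thin lens f=53): x=9717/170 (≈57.1588) theta=3639/9010 (≈0.4039)
After 5 (propagate distance d=27): x=306627/4505 (≈68.0637) theta=3639/9010 (≈0.4039)
After 6 (thin lens f=-43): x=306627/4505 (≈68.0637) theta=769731/387430 (≈1.9868)
After 7 (propagate distance d=15): x=37915887/387430 (≈97.8651) theta=769731/387430 (≈1.9868)
After 8 (thin lens f=-32): x=37915887/387430 (≈97.8651) theta=62547279/12397760 (≈5.0450)
After 9 (propagate distance d=19 (to screen)): x=480341337/2479552 (≈193.7210) theta=62547279/12397760 (≈5.0450)
|theta_initial|=0.3000 |theta_final|=62547279/12397760 (≈5.0450) -> increased

Answer: yes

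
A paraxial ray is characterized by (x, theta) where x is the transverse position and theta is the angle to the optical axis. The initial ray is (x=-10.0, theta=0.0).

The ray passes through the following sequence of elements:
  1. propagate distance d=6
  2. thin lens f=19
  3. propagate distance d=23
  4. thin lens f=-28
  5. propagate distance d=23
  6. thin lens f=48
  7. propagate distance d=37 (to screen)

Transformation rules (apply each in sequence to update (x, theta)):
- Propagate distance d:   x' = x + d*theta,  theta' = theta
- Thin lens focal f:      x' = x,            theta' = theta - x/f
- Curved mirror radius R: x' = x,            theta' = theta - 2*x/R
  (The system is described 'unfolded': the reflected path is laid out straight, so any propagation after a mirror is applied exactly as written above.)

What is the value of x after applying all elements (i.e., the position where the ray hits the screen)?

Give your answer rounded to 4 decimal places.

Answer: 25.9085

Derivation:
Initial: x=-10.0000 theta=0.0000
After 1 (propagate distance d=6): x=-10.0000 theta=0.0000
After 2 (thin lens f=19): x=-10.0000 theta=10/19 (≈0.5263)
After 3 (propagate distance d=23): x=40/19 (≈2.1053) theta=10/19 (≈0.5263)
After 4 (thin lens f=-28): x=40/19 (≈2.1053) theta=80/133 (≈0.6015)
After 5 (propagate distance d=23): x=2120/133 (≈15.9398) theta=80/133 (≈0.6015)
After 6 (thin lens f=48): x=2120/133 (≈15.9398) theta=215/798 (≈0.2694)
After 7 (propagate distance d=37 (to screen)): x=20675/798 (≈25.9085) theta=215/798 (≈0.2694)
Rounded to 4 decimal places: x = 25.9085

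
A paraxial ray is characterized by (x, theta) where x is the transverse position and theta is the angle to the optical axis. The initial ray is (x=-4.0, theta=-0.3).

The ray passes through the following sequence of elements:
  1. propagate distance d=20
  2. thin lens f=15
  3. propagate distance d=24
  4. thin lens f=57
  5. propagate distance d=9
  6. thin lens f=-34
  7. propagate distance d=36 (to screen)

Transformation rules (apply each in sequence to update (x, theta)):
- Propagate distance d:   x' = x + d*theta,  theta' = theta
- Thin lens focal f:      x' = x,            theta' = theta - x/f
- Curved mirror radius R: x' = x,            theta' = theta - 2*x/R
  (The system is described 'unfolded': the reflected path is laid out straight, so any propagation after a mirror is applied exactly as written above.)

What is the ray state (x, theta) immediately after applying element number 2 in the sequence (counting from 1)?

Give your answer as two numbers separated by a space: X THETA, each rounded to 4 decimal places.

Answer: -10.0000 0.3667

Derivation:
Initial: x=-4.0000 theta=-0.3000
After 1 (propagate distance d=20): x=-10.0000 theta=-0.3000
After 2 (thin lens f=15): x=-10.0000 theta=11/30 (≈0.3667)
Rounded to 4 decimal places: x = -10.0000, theta = 0.3667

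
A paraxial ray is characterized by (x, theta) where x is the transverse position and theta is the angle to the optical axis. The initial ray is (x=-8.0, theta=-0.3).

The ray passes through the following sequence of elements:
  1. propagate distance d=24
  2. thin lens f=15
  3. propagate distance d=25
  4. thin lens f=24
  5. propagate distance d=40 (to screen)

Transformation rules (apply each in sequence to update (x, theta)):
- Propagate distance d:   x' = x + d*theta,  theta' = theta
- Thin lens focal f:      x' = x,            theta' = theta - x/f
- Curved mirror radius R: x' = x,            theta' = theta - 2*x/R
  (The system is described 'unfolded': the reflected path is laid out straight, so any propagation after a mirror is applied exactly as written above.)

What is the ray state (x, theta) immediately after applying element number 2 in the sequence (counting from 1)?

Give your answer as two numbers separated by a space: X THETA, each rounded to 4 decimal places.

Answer: -15.2000 0.7133

Derivation:
Initial: x=-8.0000 theta=-0.3000
After 1 (propagate distance d=24): x=-15.2000 theta=-0.3000
After 2 (thin lens f=15): x=-15.2000 theta=107/150 (≈0.7133)
Rounded to 4 decimal places: x = -15.2000, theta = 0.7133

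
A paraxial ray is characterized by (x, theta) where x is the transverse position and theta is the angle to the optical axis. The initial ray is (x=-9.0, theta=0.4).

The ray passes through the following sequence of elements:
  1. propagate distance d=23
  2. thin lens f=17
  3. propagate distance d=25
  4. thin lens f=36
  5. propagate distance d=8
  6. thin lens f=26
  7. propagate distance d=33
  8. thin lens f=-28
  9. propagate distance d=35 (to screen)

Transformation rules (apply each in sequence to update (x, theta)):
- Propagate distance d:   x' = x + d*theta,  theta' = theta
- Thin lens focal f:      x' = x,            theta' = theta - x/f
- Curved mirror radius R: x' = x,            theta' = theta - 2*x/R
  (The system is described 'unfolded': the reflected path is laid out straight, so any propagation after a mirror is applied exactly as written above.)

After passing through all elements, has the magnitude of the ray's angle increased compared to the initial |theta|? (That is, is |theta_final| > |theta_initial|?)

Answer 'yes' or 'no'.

Initial: x=-9.0000 theta=0.4000
After 1 (propagate distance d=23): x=0.2000 theta=0.4000
After 2 (thin lens f=17): x=0.2000 theta=33/85 (≈0.3882)
After 3 (propagate distance d=25): x=842/85 (≈9.9059) theta=33/85 (≈0.3882)
After 4 (thin lens f=36): x=842/85 (≈9.9059) theta=173/1530 (≈0.1131)
After 5 (propagate distance d=8): x=1654/153 (≈10.8105) theta=173/1530 (≈0.1131)
After 6 (thin lens f=26): x=1654/153 (≈10.8105) theta=-669/2210 (≈-0.3027)
After 7 (propagate distance d=33): x=16327/19890 (≈0.8209) theta=-669/2210 (≈-0.3027)
After 8 (thin lens f=-28): x=16327/19890 (≈0.8209) theta=-152261/556920 (≈-0.2734)
After 9 (propagate distance d=35 (to screen)): x=-4549/520 (≈-8.7481) theta=-152261/556920 (≈-0.2734)
|theta_initial|=0.4000 |theta_final|=152261/556920 (≈0.2734) -> not increased

Answer: no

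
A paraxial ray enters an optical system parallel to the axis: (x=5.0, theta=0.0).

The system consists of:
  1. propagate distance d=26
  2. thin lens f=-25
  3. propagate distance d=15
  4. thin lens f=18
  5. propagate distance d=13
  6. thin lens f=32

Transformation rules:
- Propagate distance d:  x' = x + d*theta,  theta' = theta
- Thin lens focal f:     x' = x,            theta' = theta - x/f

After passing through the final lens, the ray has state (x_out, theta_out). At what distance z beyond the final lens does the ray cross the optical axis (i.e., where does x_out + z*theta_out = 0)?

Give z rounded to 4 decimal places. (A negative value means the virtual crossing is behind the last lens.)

Answer: 12.2039

Derivation:
Initial: x=5.0000 theta=0.0000
After 1 (propagate distance d=26): x=5.0000 theta=0.0000
After 2 (thin lens f=-25): x=5.0000 theta=0.2000
After 3 (propagate distance d=15): x=8.0000 theta=0.2000
After 4 (thin lens f=18): x=8.0000 theta=-11/45 (≈-0.2444)
After 5 (propagate distance d=13): x=217/45 (≈4.8222) theta=-11/45 (≈-0.2444)
After 6 (thin lens f=32): x=217/45 (≈4.8222) theta=-569/1440 (≈-0.3951)
z_focus = -x_out/theta_out = -(217/45)/(-569/1440) = 6944/569 ≈ 12.2039
Rounded to 4 decimal places: z = 12.2039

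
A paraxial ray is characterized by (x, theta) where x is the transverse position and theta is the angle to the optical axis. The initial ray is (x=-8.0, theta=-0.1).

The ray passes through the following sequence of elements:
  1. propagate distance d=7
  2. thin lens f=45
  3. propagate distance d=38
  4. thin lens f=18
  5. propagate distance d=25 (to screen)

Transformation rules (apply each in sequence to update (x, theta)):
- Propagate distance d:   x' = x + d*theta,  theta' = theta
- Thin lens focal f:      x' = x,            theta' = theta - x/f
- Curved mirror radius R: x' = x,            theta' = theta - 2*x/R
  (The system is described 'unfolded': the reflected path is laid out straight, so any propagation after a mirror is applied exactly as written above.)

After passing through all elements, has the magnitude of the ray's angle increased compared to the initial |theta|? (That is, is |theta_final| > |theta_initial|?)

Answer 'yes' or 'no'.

Initial: x=-8.0000 theta=-0.1000
After 1 (propagate distance d=7): x=-8.7000 theta=-0.1000
After 2 (thin lens f=45): x=-8.7000 theta=7/75 (≈0.0933)
After 3 (propagate distance d=38): x=-773/150 (≈-5.1533) theta=7/75 (≈0.0933)
After 4 (thin lens f=18): x=-773/150 (≈-5.1533) theta=41/108 (≈0.3796)
After 5 (propagate distance d=25 (to screen)): x=11711/2700 (≈4.3374) theta=41/108 (≈0.3796)
|theta_initial|=0.1000 |theta_final|=41/108 (≈0.3796) -> increased

Answer: yes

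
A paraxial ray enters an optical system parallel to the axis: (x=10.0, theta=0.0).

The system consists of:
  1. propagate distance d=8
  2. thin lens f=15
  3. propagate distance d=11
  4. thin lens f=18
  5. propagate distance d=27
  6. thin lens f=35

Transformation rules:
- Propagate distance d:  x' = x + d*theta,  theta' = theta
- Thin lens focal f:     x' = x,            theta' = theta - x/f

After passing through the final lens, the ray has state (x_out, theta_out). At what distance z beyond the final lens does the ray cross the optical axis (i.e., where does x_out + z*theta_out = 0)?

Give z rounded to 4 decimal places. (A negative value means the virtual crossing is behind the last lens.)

Answer: -73.6694

Derivation:
Initial: x=10.0000 theta=0.0000
After 1 (propagate distance d=8): x=10.0000 theta=0.0000
After 2 (thin lens f=15): x=10.0000 theta=-2/3 (≈-0.6667)
After 3 (propagate distance d=11): x=8/3 (≈2.6667) theta=-2/3 (≈-0.6667)
After 4 (thin lens f=18): x=8/3 (≈2.6667) theta=-22/27 (≈-0.8148)
After 5 (propagate distance d=27): x=-58/3 (≈-19.3333) theta=-22/27 (≈-0.8148)
After 6 (thin lens f=35): x=-58/3 (≈-19.3333) theta=-248/945 (≈-0.2624)
z_focus = -x_out/theta_out = -(-58/3)/(-248/945) = -9135/124 ≈ -73.6694
Rounded to 4 decimal places: z = -73.6694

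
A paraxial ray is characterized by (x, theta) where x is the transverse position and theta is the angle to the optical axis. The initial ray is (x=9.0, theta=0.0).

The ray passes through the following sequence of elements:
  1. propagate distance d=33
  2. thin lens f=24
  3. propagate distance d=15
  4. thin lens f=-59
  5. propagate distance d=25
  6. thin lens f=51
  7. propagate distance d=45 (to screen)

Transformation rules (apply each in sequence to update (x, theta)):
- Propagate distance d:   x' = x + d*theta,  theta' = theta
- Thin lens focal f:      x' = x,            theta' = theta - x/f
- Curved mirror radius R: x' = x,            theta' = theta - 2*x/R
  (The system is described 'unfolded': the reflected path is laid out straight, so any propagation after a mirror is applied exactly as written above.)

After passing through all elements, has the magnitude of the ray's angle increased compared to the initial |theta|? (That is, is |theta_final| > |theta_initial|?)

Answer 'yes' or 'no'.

Answer: yes

Derivation:
Initial: x=9.0000 theta=0.0000
After 1 (propagate distance d=33): x=9.0000 theta=0.0000
After 2 (thin lens f=24): x=9.0000 theta=-0.3750
After 3 (propagate distance d=15): x=3.3750 theta=-0.3750
After 4 (thin lens f=-59): x=3.3750 theta=-75/236 (≈-0.3178)
After 5 (propagate distance d=25): x=-2157/472 (≈-4.5699) theta=-75/236 (≈-0.3178)
After 6 (thin lens f=51): x=-2157/472 (≈-4.5699) theta=-1831/8024 (≈-0.2282)
After 7 (propagate distance d=45 (to screen)): x=-14883/1003 (≈-14.8385) theta=-1831/8024 (≈-0.2282)
|theta_initial|=0.0000 |theta_final|=1831/8024 (≈0.2282) -> increased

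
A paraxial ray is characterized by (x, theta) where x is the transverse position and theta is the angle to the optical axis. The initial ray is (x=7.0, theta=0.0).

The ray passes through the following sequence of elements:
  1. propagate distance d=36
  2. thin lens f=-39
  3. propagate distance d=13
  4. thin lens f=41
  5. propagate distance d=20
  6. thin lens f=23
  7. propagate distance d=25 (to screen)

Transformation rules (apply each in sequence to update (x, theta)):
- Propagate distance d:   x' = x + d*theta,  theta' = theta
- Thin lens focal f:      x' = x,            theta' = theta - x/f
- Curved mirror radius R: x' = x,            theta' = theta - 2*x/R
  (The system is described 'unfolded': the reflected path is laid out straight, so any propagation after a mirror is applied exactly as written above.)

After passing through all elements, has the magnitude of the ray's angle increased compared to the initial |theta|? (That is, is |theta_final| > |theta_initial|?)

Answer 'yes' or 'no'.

Answer: yes

Derivation:
Initial: x=7.0000 theta=0.0000
After 1 (propagate distance d=36): x=7.0000 theta=0.0000
After 2 (thin lens f=-39): x=7.0000 theta=7/39 (≈0.1795)
After 3 (propagate distance d=13): x=28/3 (≈9.3333) theta=7/39 (≈0.1795)
After 4 (thin lens f=41): x=28/3 (≈9.3333) theta=-77/1599 (≈-0.0482)
After 5 (propagate distance d=20): x=13384/1599 (≈8.3702) theta=-77/1599 (≈-0.0482)
After 6 (thin lens f=23): x=13384/1599 (≈8.3702) theta=-15155/36777 (≈-0.4121)
After 7 (propagate distance d=25 (to screen)): x=-23681/12259 (≈-1.9317) theta=-15155/36777 (≈-0.4121)
|theta_initial|=0.0000 |theta_final|=15155/36777 (≈0.4121) -> increased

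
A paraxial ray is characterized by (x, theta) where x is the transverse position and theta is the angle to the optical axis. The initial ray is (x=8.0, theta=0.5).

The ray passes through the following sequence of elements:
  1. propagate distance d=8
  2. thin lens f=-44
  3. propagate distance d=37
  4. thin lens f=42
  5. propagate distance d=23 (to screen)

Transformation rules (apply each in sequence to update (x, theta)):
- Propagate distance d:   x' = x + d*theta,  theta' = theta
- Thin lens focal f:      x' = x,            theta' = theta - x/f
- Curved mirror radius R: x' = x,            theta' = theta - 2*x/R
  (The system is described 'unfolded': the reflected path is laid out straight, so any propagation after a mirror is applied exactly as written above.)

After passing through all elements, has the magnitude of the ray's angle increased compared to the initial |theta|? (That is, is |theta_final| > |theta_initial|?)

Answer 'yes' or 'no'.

Answer: no

Derivation:
Initial: x=8.0000 theta=0.5000
After 1 (propagate distance d=8): x=12.0000 theta=0.5000
After 2 (thin lens f=-44): x=12.0000 theta=17/22 (≈0.7727)
After 3 (propagate distance d=37): x=893/22 (≈40.5909) theta=17/22 (≈0.7727)
After 4 (thin lens f=42): x=893/22 (≈40.5909) theta=-179/924 (≈-0.1937)
After 5 (propagate distance d=23 (to screen)): x=33389/924 (≈36.1353) theta=-179/924 (≈-0.1937)
|theta_initial|=0.5000 |theta_final|=179/924 (≈0.1937) -> not increased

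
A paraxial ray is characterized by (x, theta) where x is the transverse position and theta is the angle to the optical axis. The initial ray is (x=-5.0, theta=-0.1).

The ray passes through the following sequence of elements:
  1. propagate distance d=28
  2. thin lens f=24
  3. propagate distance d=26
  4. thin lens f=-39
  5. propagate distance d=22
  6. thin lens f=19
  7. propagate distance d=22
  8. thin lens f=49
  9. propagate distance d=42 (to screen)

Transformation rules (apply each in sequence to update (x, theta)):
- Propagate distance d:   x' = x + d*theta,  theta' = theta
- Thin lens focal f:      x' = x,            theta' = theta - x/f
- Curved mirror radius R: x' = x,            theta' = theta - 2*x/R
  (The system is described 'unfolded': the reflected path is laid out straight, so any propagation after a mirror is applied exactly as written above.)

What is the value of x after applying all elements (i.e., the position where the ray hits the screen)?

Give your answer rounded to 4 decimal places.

Answer: 3.6571

Derivation:
Initial: x=-5.0000 theta=-0.1000
After 1 (propagate distance d=28): x=-7.8000 theta=-0.1000
After 2 (thin lens f=24): x=-7.8000 theta=0.2250
After 3 (propagate distance d=26): x=-1.9500 theta=0.2250
After 4 (thin lens f=-39): x=-1.9500 theta=0.1750
After 5 (propagate distance d=22): x=1.9000 theta=0.1750
After 6 (thin lens f=19): x=1.9000 theta=0.0750
After 7 (propagate distance d=22): x=3.5500 theta=0.0750
After 8 (thin lens f=49): x=3.5500 theta=1/392 (≈0.0026)
After 9 (propagate distance d=42 (to screen)): x=128/35 (≈3.6571) theta=1/392 (≈0.0026)
Rounded to 4 decimal places: x = 3.6571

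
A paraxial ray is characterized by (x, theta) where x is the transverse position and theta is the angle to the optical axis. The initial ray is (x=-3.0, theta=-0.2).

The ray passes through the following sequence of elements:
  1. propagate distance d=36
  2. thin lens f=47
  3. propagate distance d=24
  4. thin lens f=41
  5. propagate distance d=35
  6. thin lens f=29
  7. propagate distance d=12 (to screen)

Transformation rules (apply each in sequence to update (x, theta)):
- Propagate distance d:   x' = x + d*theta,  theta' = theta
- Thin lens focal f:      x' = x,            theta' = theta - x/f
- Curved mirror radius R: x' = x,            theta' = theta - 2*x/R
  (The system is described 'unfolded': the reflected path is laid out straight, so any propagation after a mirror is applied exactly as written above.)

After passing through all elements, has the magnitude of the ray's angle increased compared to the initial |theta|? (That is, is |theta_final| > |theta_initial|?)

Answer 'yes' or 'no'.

Answer: yes

Derivation:
Initial: x=-3.0000 theta=-0.2000
After 1 (propagate distance d=36): x=-10.2000 theta=-0.2000
After 2 (thin lens f=47): x=-10.2000 theta=4/235 (≈0.0170)
After 3 (propagate distance d=24): x=-2301/235 (≈-9.7915) theta=4/235 (≈0.0170)
After 4 (thin lens f=41): x=-2301/235 (≈-9.7915) theta=493/1927 (≈0.2558)
After 5 (propagate distance d=35): x=-8066/9635 (≈-0.8372) theta=493/1927 (≈0.2558)
After 6 (thin lens f=29): x=-8066/9635 (≈-0.8372) theta=79551/279415 (≈0.2847)
After 7 (propagate distance d=12 (to screen)): x=374/145 (≈2.5793) theta=79551/279415 (≈0.2847)
|theta_initial|=0.2000 |theta_final|=79551/279415 (≈0.2847) -> increased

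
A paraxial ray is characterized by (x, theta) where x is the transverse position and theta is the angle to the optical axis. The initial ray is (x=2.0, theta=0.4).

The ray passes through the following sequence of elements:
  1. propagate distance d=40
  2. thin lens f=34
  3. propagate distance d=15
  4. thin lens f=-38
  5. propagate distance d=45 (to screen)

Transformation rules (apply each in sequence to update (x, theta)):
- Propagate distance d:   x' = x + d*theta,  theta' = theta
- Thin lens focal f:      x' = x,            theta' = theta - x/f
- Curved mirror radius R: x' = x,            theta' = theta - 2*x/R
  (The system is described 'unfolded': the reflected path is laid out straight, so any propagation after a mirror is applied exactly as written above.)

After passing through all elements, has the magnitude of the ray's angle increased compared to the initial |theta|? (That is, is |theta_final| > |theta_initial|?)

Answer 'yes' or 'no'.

Initial: x=2.0000 theta=0.4000
After 1 (propagate distance d=40): x=18.0000 theta=0.4000
After 2 (thin lens f=34): x=18.0000 theta=-11/85 (≈-0.1294)
After 3 (propagate distance d=15): x=273/17 (≈16.0588) theta=-11/85 (≈-0.1294)
After 4 (thin lens f=-38): x=273/17 (≈16.0588) theta=947/3230 (≈0.2932)
After 5 (propagate distance d=45 (to screen)): x=18897/646 (≈29.2523) theta=947/3230 (≈0.2932)
|theta_initial|=0.4000 |theta_final|=947/3230 (≈0.2932) -> not increased

Answer: no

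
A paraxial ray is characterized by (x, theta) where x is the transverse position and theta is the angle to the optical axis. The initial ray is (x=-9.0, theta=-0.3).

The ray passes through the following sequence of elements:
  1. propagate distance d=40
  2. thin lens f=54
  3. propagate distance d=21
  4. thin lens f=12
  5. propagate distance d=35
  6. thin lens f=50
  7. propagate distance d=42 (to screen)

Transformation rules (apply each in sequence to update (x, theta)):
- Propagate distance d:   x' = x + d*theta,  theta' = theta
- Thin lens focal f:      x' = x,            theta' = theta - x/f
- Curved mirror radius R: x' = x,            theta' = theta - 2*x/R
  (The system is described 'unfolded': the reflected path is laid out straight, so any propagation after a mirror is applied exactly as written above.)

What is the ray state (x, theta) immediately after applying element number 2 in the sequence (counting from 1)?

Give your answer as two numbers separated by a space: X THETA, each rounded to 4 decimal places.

Answer: -21.0000 0.0889

Derivation:
Initial: x=-9.0000 theta=-0.3000
After 1 (propagate distance d=40): x=-21.0000 theta=-0.3000
After 2 (thin lens f=54): x=-21.0000 theta=4/45 (≈0.0889)
Rounded to 4 decimal places: x = -21.0000, theta = 0.0889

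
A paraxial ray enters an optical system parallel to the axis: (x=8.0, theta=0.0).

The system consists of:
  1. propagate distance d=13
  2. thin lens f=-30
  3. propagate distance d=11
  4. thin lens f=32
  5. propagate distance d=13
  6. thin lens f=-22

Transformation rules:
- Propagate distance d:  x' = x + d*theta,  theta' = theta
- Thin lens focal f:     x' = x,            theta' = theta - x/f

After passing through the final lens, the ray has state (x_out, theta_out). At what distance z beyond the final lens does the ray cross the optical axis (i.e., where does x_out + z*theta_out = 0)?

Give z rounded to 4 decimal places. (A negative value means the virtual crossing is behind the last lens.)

Initial: x=8.0000 theta=0.0000
After 1 (propagate distance d=13): x=8.0000 theta=0.0000
After 2 (thin lens f=-30): x=8.0000 theta=4/15 (≈0.2667)
After 3 (propagate distance d=11): x=164/15 (≈10.9333) theta=4/15 (≈0.2667)
After 4 (thin lens f=32): x=164/15 (≈10.9333) theta=-0.0750
After 5 (propagate distance d=13): x=239/24 (≈9.9583) theta=-0.0750
After 6 (thin lens f=-22): x=239/24 (≈9.9583) theta=997/2640 (≈0.3777)
z_focus = -x_out/theta_out = -(239/24)/(997/2640) = -26290/997 ≈ -26.3691
Rounded to 4 decimal places: z = -26.3691

Answer: -26.3691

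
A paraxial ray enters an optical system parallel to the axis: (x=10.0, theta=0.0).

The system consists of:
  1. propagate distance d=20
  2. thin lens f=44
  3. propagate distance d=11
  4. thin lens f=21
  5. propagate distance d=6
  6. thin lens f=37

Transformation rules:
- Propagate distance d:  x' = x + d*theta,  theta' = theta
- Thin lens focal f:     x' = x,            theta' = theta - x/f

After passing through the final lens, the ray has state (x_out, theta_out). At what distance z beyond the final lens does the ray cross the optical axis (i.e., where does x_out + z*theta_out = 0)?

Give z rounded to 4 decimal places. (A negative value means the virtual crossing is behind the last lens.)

Initial: x=10.0000 theta=0.0000
After 1 (propagate distance d=20): x=10.0000 theta=0.0000
After 2 (thin lens f=44): x=10.0000 theta=-5/22 (≈-0.2273)
After 3 (propagate distance d=11): x=7.5000 theta=-5/22 (≈-0.2273)
After 4 (thin lens f=21): x=7.5000 theta=-45/77 (≈-0.5844)
After 5 (propagate distance d=6): x=615/154 (≈3.9935) theta=-45/77 (≈-0.5844)
After 6 (thin lens f=37): x=615/154 (≈3.9935) theta=-3945/5698 (≈-0.6923)
z_focus = -x_out/theta_out = -(615/154)/(-3945/5698) = 1517/263 ≈ 5.7681
Rounded to 4 decimal places: z = 5.7681

Answer: 5.7681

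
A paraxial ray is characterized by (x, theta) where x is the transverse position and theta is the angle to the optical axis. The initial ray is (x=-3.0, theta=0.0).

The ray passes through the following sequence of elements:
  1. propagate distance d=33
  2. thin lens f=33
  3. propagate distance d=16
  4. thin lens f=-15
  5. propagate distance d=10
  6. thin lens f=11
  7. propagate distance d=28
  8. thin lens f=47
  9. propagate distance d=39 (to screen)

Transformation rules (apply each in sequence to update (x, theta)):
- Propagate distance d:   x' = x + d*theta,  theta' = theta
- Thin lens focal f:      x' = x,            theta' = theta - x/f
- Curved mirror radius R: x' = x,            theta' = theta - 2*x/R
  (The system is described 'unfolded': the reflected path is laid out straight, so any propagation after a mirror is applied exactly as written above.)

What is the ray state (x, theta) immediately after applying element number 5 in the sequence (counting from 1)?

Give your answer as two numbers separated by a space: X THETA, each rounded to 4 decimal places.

Initial: x=-3.0000 theta=0.0000
After 1 (propagate distance d=33): x=-3.0000 theta=0.0000
After 2 (thin lens f=33): x=-3.0000 theta=1/11 (≈0.0909)
After 3 (propagate distance d=16): x=-17/11 (≈-1.5455) theta=1/11 (≈0.0909)
After 4 (thin lens f=-15): x=-17/11 (≈-1.5455) theta=-2/165 (≈-0.0121)
After 5 (propagate distance d=10): x=-5/3 (≈-1.6667) theta=-2/165 (≈-0.0121)
Rounded to 4 decimal places: x = -1.6667, theta = -0.0121

Answer: -1.6667 -0.0121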